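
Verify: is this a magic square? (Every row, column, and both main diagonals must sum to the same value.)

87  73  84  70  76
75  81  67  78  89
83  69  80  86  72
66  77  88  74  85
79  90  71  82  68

Row 1: 87 + 73 + 84 + 70 + 76 = 390.
Row 2: 75 + 81 + 67 + 78 + 89 = 390.
Row 3: 83 + 69 + 80 + 86 + 72 = 390.
Row 4: 66 + 77 + 88 + 74 + 85 = 390.
Row 5: 79 + 90 + 71 + 82 + 68 = 390.
Column 1: 87 + 75 + 83 + 66 + 79 = 390.
Column 2: 73 + 81 + 69 + 77 + 90 = 390.
Column 3: 84 + 67 + 80 + 88 + 71 = 390.
Column 4: 70 + 78 + 86 + 74 + 82 = 390.
Column 5: 76 + 89 + 72 + 85 + 68 = 390.
Main diagonal: 87 + 81 + 80 + 74 + 68 = 390.
Anti-diagonal: 76 + 78 + 80 + 77 + 79 = 390.
All lines sum to 390.

Yes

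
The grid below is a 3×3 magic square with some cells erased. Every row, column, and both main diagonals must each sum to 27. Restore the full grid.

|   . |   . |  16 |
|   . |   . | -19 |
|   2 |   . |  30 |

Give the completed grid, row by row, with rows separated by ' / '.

Row 3 must total 27; the given cells sum to 32, so (3,2) = -5.
From anti-diagonal, 27 − (16 + 2) gives (2,2) = 9.
Row 2: 9 + (-19) + ? = 27, so (2,1) = 37.
Using column 1: 37 + 2 + ? → (1,1) = 27 − 39 = -12.
Column 2 needs 27; the known cells sum to 4, so (1,2) = 23.

-12 23 16 / 37 9 -19 / 2 -5 30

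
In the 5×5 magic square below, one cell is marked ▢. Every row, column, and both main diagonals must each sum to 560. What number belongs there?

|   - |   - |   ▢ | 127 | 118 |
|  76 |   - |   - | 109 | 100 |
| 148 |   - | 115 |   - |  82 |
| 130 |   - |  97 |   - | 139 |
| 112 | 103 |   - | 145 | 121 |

136

The remaining cell in row 5 is (5,3) = 560 − 481 = 79.
Column 1 needs 560; the known cells sum to 466, so (1,1) = 94.
Anti-diagonal: 118 + 109 + 115 + 112 + ? = 560, so (4,2) = 106.
Row 4 needs 560; the known cells sum to 472, so (4,4) = 88.
Column 4 must total 560; the given cells sum to 469, so (3,4) = 91.
From main diagonal, 560 − (94 + 115 + 88 + 121) gives (2,2) = 142.
From row 2, 560 − (76 + 142 + 109 + 100) gives (2,3) = 133.
From row 3, 560 − (148 + 115 + 91 + 82) gives (3,2) = 124.
Column 2 must total 560; the given cells sum to 475, so (1,2) = 85.
Using column 3: 133 + 115 + 97 + 79 + ? → (1,3) = 560 − 424 = 136.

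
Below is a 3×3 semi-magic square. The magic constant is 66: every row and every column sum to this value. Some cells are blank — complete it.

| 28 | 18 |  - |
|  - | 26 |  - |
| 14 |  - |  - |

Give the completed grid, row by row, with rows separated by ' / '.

From row 1, 66 − (28 + 18) gives (1,3) = 20.
From column 1, 66 − (28 + 14) gives (2,1) = 24.
Column 2: 18 + 26 + ? = 66, so (3,2) = 22.
Row 2 must total 66; the given cells sum to 50, so (2,3) = 16.
Row 3 needs 66; the known cells sum to 36, so (3,3) = 30.

28 18 20 / 24 26 16 / 14 22 30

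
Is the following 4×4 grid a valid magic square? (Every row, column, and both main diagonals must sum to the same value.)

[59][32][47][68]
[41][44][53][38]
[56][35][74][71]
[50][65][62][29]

No — column 1 sums to 206 but column 2 sums to 176.

Row 1: 59 + 32 + 47 + 68 = 206.
Row 2: 41 + 44 + 53 + 38 = 176.
Row 3: 56 + 35 + 74 + 71 = 236.
Row 4: 50 + 65 + 62 + 29 = 206.
Column 1: 59 + 41 + 56 + 50 = 206.
Column 2: 32 + 44 + 35 + 65 = 176.
Column 3: 47 + 53 + 74 + 62 = 236.
Column 4: 68 + 38 + 71 + 29 = 206.
Main diagonal: 59 + 44 + 74 + 29 = 206.
Anti-diagonal: 68 + 53 + 35 + 50 = 206.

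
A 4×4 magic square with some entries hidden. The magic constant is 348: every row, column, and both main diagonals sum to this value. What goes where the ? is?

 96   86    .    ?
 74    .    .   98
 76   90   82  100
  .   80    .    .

From column 1, 348 − (96 + 74 + 76) gives (4,1) = 102.
Column 2 must total 348; the given cells sum to 256, so (2,2) = 92.
Main diagonal must total 348; the given cells sum to 270, so (4,4) = 78.
Row 2 needs 348; the known cells sum to 264, so (2,3) = 84.
Row 4 needs 348; the known cells sum to 260, so (4,3) = 88.
The remaining cell in column 3 is (1,3) = 348 − 254 = 94.
The remaining cell in column 4 is (1,4) = 348 − 276 = 72.

72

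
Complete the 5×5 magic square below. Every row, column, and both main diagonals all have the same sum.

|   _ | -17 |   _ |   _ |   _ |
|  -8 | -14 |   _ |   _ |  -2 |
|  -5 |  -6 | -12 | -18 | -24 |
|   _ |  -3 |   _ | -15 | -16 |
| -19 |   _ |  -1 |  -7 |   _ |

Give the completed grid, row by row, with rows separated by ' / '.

Row 3 is already complete: -5 + -6 + -12 + -18 + -24 = -65, so that is the magic constant.
Column 2: -17 + (-14) + (-6) + (-3) + ? = -65, so (5,2) = -25.
Row 5 must total -65; the given cells sum to -52, so (5,5) = -13.
Column 5: -2 + (-24) + (-16) + (-13) + ? = -65, so (1,5) = -10.
Main diagonal: -14 + (-12) + (-15) + (-13) + ? = -65, so (1,1) = -11.
Using anti-diagonal: -10 + (-12) + (-3) + (-19) + ? → (2,4) = -65 − (-44) = -21.
Row 2: -8 + (-14) + (-21) + (-2) + ? = -65, so (2,3) = -20.
Column 1 must total -65; the given cells sum to -43, so (4,1) = -22.
From column 4, -65 − (-21 + (-18) + (-15) + (-7)) gives (1,4) = -4.
Row 1 needs -65; the known cells sum to -42, so (1,3) = -23.
Row 4 needs -65; the known cells sum to -56, so (4,3) = -9.

-11 -17 -23 -4 -10 / -8 -14 -20 -21 -2 / -5 -6 -12 -18 -24 / -22 -3 -9 -15 -16 / -19 -25 -1 -7 -13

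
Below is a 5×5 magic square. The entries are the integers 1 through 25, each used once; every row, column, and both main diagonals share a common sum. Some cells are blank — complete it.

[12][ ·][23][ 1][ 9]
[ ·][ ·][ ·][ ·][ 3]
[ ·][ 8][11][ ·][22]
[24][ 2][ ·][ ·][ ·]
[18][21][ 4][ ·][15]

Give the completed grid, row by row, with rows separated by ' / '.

12 20 23 1 9 / 6 14 17 25 3 / 5 8 11 19 22 / 24 2 10 13 16 / 18 21 4 7 15

The entries are 1 through 25, which sum to 325, so each line sums to 325/5 = 65.
Row 1 must total 65; the given cells sum to 45, so (1,2) = 20.
Row 5: 18 + 21 + 4 + 15 + ? = 65, so (5,4) = 7.
Column 2 must total 65; the given cells sum to 51, so (2,2) = 14.
Column 5: 9 + 3 + 22 + 15 + ? = 65, so (4,5) = 16.
Main diagonal must total 65; the given cells sum to 52, so (4,4) = 13.
From anti-diagonal, 65 − (9 + 11 + 2 + 18) gives (2,4) = 25.
The remaining cell in row 4 is (4,3) = 65 − 55 = 10.
The remaining cell in column 3 is (2,3) = 65 − 48 = 17.
Column 4: 1 + 25 + 13 + 7 + ? = 65, so (3,4) = 19.
Row 2: 14 + 17 + 25 + 3 + ? = 65, so (2,1) = 6.
Row 3 needs 65; the known cells sum to 60, so (3,1) = 5.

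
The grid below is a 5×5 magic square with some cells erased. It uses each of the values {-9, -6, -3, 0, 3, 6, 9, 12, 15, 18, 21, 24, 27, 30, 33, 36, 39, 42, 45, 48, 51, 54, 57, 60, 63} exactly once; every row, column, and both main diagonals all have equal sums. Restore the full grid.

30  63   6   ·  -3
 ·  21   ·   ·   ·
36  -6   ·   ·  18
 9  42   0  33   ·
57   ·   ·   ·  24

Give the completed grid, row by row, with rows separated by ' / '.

30 63 6 39 -3 / 3 21 54 12 45 / 36 -6 27 60 18 / 9 42 0 33 51 / 57 15 48 -9 24

The 25 entries sum to 675, so each line sums to 675/5 = 135.
Using row 1: 30 + 63 + 6 + (-3) + ? → (1,4) = 135 − 96 = 39.
Using row 4: 9 + 42 + 0 + 33 + ? → (4,5) = 135 − 84 = 51.
The remaining cell in column 1 is (2,1) = 135 − 132 = 3.
Using column 2: 63 + 21 + (-6) + 42 + ? → (5,2) = 135 − 120 = 15.
From column 5, 135 − (-3 + 18 + 51 + 24) gives (2,5) = 45.
Main diagonal needs 135; the known cells sum to 108, so (3,3) = 27.
Anti-diagonal must total 135; the given cells sum to 123, so (2,4) = 12.
Row 2 needs 135; the known cells sum to 81, so (2,3) = 54.
Row 3 needs 135; the known cells sum to 75, so (3,4) = 60.
Column 3 needs 135; the known cells sum to 87, so (5,3) = 48.
Using column 4: 39 + 12 + 60 + 33 + ? → (5,4) = 135 − 144 = -9.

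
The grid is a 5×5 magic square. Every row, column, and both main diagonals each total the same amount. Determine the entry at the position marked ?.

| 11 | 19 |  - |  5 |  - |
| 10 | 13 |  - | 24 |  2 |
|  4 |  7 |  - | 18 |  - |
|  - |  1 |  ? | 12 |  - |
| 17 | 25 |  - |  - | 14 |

9

Column 2 is complete and sums to 65; that is the magic constant.
Using row 2: 10 + 13 + 24 + 2 + ? → (2,3) = 65 − 49 = 16.
Column 1 needs 65; the known cells sum to 42, so (4,1) = 23.
Column 4 must total 65; the given cells sum to 59, so (5,4) = 6.
Main diagonal: 11 + 13 + 12 + 14 + ? = 65, so (3,3) = 15.
The remaining cell in anti-diagonal is (1,5) = 65 − 57 = 8.
The remaining cell in row 1 is (1,3) = 65 − 43 = 22.
The remaining cell in row 3 is (3,5) = 65 − 44 = 21.
The remaining cell in row 5 is (5,3) = 65 − 62 = 3.
Using column 3: 22 + 16 + 15 + 3 + ? → (4,3) = 65 − 56 = 9.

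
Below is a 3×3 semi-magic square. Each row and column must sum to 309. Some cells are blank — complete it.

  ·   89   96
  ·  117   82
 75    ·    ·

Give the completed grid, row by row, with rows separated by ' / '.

124 89 96 / 110 117 82 / 75 103 131

Using row 1: 89 + 96 + ? → (1,1) = 309 − 185 = 124.
From row 2, 309 − (117 + 82) gives (2,1) = 110.
The remaining cell in column 2 is (3,2) = 309 − 206 = 103.
Column 3 must total 309; the given cells sum to 178, so (3,3) = 131.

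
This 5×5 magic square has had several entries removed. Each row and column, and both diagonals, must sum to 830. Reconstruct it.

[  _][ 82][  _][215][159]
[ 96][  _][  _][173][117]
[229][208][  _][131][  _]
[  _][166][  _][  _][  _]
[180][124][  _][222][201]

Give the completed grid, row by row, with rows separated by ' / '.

138 82 236 215 159 / 96 250 194 173 117 / 229 208 152 131 110 / 187 166 145 89 243 / 180 124 103 222 201

Using row 5: 180 + 124 + 222 + 201 + ? → (5,3) = 830 − 727 = 103.
From column 2, 830 − (82 + 208 + 166 + 124) gives (2,2) = 250.
From column 4, 830 − (215 + 173 + 131 + 222) gives (4,4) = 89.
Anti-diagonal needs 830; the known cells sum to 678, so (3,3) = 152.
Row 2 needs 830; the known cells sum to 636, so (2,3) = 194.
From row 3, 830 − (229 + 208 + 152 + 131) gives (3,5) = 110.
Column 5 must total 830; the given cells sum to 587, so (4,5) = 243.
Main diagonal needs 830; the known cells sum to 692, so (1,1) = 138.
Row 1: 138 + 82 + 215 + 159 + ? = 830, so (1,3) = 236.
Using column 1: 138 + 96 + 229 + 180 + ? → (4,1) = 830 − 643 = 187.
From column 3, 830 − (236 + 194 + 152 + 103) gives (4,3) = 145.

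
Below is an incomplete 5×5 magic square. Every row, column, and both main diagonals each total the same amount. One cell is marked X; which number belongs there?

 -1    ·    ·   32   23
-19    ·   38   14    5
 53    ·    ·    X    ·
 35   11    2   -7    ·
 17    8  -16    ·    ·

-4

Column 1 is complete and sums to 85; that is the magic constant.
Using row 2: -19 + 38 + 14 + 5 + ? → (2,2) = 85 − 38 = 47.
Row 4: 35 + 11 + 2 + (-7) + ? = 85, so (4,5) = 44.
Anti-diagonal needs 85; the known cells sum to 65, so (3,3) = 20.
Column 3: 38 + 20 + 2 + (-16) + ? = 85, so (1,3) = 41.
The remaining cell in main diagonal is (5,5) = 85 − 59 = 26.
Row 1 needs 85; the known cells sum to 95, so (1,2) = -10.
Row 5 must total 85; the given cells sum to 35, so (5,4) = 50.
From column 2, 85 − (-10 + 47 + 11 + 8) gives (3,2) = 29.
Column 4 must total 85; the given cells sum to 89, so (3,4) = -4.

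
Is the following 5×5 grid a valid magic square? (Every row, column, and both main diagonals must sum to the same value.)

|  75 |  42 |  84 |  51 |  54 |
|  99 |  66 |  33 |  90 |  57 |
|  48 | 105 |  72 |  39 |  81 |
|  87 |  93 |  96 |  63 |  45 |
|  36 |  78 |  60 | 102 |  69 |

Row 1: 75 + 42 + 84 + 51 + 54 = 306.
Row 2: 99 + 66 + 33 + 90 + 57 = 345.
Row 3: 48 + 105 + 72 + 39 + 81 = 345.
Row 4: 87 + 93 + 96 + 63 + 45 = 384.
Row 5: 36 + 78 + 60 + 102 + 69 = 345.
Column 1: 75 + 99 + 48 + 87 + 36 = 345.
Column 2: 42 + 66 + 105 + 93 + 78 = 384.
Column 3: 84 + 33 + 72 + 96 + 60 = 345.
Column 4: 51 + 90 + 39 + 63 + 102 = 345.
Column 5: 54 + 57 + 81 + 45 + 69 = 306.
Main diagonal: 75 + 66 + 72 + 63 + 69 = 345.
Anti-diagonal: 54 + 90 + 72 + 93 + 36 = 345.

No — main diagonal sums to 345 but row 4 sums to 384.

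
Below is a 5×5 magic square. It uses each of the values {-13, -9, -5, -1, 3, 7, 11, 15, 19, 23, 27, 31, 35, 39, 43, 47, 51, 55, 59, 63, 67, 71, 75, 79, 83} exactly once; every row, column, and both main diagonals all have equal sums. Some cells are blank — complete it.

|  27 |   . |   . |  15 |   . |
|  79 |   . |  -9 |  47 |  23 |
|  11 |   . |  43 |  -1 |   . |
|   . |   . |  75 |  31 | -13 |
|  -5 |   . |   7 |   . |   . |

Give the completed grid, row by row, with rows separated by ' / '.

The 25 entries sum to 875, so each line sums to 875/5 = 175.
Row 2 must total 175; the given cells sum to 140, so (2,2) = 35.
Column 1 needs 175; the known cells sum to 112, so (4,1) = 63.
Column 3: -9 + 43 + 75 + 7 + ? = 175, so (1,3) = 59.
From column 4, 175 − (15 + 47 + (-1) + 31) gives (5,4) = 83.
Main diagonal must total 175; the given cells sum to 136, so (5,5) = 39.
Row 4 needs 175; the known cells sum to 156, so (4,2) = 19.
Row 5 needs 175; the known cells sum to 124, so (5,2) = 51.
Anti-diagonal must total 175; the given cells sum to 104, so (1,5) = 71.
Using row 1: 27 + 59 + 15 + 71 + ? → (1,2) = 175 − 172 = 3.
The remaining cell in column 2 is (3,2) = 175 − 108 = 67.
Column 5: 71 + 23 + (-13) + 39 + ? = 175, so (3,5) = 55.

27 3 59 15 71 / 79 35 -9 47 23 / 11 67 43 -1 55 / 63 19 75 31 -13 / -5 51 7 83 39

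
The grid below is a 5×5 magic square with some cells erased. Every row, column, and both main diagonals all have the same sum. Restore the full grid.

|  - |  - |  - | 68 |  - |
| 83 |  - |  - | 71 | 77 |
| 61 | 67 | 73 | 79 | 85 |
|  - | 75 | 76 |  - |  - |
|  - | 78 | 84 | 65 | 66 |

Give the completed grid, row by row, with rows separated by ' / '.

Row 3 is already complete: 61 + 67 + 73 + 79 + 85 = 365, so that is the magic constant.
From row 5, 365 − (78 + 84 + 65 + 66) gives (5,1) = 72.
Column 4 must total 365; the given cells sum to 283, so (4,4) = 82.
Anti-diagonal must total 365; the given cells sum to 291, so (1,5) = 74.
Column 5: 74 + 77 + 85 + 66 + ? = 365, so (4,5) = 63.
Row 4 needs 365; the known cells sum to 296, so (4,1) = 69.
Column 1 needs 365; the known cells sum to 285, so (1,1) = 80.
Main diagonal must total 365; the given cells sum to 301, so (2,2) = 64.
Row 2 must total 365; the given cells sum to 295, so (2,3) = 70.
The remaining cell in column 2 is (1,2) = 365 − 284 = 81.
Column 3: 70 + 73 + 76 + 84 + ? = 365, so (1,3) = 62.

80 81 62 68 74 / 83 64 70 71 77 / 61 67 73 79 85 / 69 75 76 82 63 / 72 78 84 65 66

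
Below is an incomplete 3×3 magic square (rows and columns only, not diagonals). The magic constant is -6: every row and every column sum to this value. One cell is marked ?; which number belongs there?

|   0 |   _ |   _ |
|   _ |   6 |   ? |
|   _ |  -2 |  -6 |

-4

The remaining cell in row 3 is (3,1) = -6 − (-8) = 2.
Using column 1: 0 + 2 + ? → (2,1) = -6 − 2 = -8.
The remaining cell in column 2 is (1,2) = -6 − 4 = -10.
Row 1 must total -6; the given cells sum to -10, so (1,3) = 4.
From row 2, -6 − (-8 + 6) gives (2,3) = -4.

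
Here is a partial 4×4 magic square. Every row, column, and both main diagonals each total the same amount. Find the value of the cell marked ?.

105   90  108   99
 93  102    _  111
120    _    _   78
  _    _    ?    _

117

Row 1 is complete and sums to 402; that is the magic constant.
Using row 2: 93 + 102 + 111 + ? → (2,3) = 402 − 306 = 96.
Column 1: 105 + 93 + 120 + ? = 402, so (4,1) = 84.
From column 4, 402 − (99 + 111 + 78) gives (4,4) = 114.
Using main diagonal: 105 + 102 + 114 + ? → (3,3) = 402 − 321 = 81.
From anti-diagonal, 402 − (99 + 96 + 84) gives (3,2) = 123.
The remaining cell in column 2 is (4,2) = 402 − 315 = 87.
Column 3 needs 402; the known cells sum to 285, so (4,3) = 117.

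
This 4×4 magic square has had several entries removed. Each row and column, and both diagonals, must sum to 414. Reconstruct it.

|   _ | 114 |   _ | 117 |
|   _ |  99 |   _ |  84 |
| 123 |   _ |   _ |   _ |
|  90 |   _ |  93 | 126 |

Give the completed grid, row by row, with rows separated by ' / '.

Row 4: 90 + 93 + 126 + ? = 414, so (4,2) = 105.
Using column 2: 114 + 99 + 105 + ? → (3,2) = 414 − 318 = 96.
Column 4 must total 414; the given cells sum to 327, so (3,4) = 87.
Using anti-diagonal: 117 + 96 + 90 + ? → (2,3) = 414 − 303 = 111.
Using row 2: 99 + 111 + 84 + ? → (2,1) = 414 − 294 = 120.
Using row 3: 123 + 96 + 87 + ? → (3,3) = 414 − 306 = 108.
Using column 1: 120 + 123 + 90 + ? → (1,1) = 414 − 333 = 81.
Column 3: 111 + 108 + 93 + ? = 414, so (1,3) = 102.

81 114 102 117 / 120 99 111 84 / 123 96 108 87 / 90 105 93 126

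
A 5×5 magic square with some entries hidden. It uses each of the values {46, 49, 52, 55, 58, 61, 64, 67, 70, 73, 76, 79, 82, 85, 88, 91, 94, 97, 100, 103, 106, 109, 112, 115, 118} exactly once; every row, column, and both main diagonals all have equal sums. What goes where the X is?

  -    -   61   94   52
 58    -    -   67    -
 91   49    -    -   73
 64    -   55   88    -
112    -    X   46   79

The 25 entries sum to 2050, so each line sums to 2050/5 = 410.
Column 1 needs 410; the known cells sum to 325, so (1,1) = 85.
Column 4 must total 410; the given cells sum to 295, so (3,4) = 115.
Using row 1: 85 + 61 + 94 + 52 + ? → (1,2) = 410 − 292 = 118.
Using row 3: 91 + 49 + 115 + 73 + ? → (3,3) = 410 − 328 = 82.
Main diagonal: 85 + 82 + 88 + 79 + ? = 410, so (2,2) = 76.
Anti-diagonal: 52 + 67 + 82 + 112 + ? = 410, so (4,2) = 97.
Using row 4: 64 + 97 + 55 + 88 + ? → (4,5) = 410 − 304 = 106.
Using column 2: 118 + 76 + 49 + 97 + ? → (5,2) = 410 − 340 = 70.
Column 5: 52 + 73 + 106 + 79 + ? = 410, so (2,5) = 100.
Row 2 must total 410; the given cells sum to 301, so (2,3) = 109.
The remaining cell in row 5 is (5,3) = 410 − 307 = 103.

103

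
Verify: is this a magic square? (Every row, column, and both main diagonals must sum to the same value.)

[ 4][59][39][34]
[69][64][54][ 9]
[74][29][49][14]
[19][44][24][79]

No — column 2 sums to 196 but anti-diagonal sums to 136.

Row 1: 4 + 59 + 39 + 34 = 136.
Row 2: 69 + 64 + 54 + 9 = 196.
Row 3: 74 + 29 + 49 + 14 = 166.
Row 4: 19 + 44 + 24 + 79 = 166.
Column 1: 4 + 69 + 74 + 19 = 166.
Column 2: 59 + 64 + 29 + 44 = 196.
Column 3: 39 + 54 + 49 + 24 = 166.
Column 4: 34 + 9 + 14 + 79 = 136.
Main diagonal: 4 + 64 + 49 + 79 = 196.
Anti-diagonal: 34 + 54 + 29 + 19 = 136.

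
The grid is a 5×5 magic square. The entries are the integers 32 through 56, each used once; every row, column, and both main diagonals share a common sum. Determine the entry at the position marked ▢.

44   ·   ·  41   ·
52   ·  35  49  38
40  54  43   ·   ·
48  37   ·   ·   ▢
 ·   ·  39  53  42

34

The entries are 32 through 56, which sum to 1100, so each line sums to 1100/5 = 220.
Row 2 must total 220; the given cells sum to 174, so (2,2) = 46.
Column 1: 44 + 52 + 40 + 48 + ? = 220, so (5,1) = 36.
Using main diagonal: 44 + 46 + 43 + 42 + ? → (4,4) = 220 − 175 = 45.
Anti-diagonal must total 220; the given cells sum to 165, so (1,5) = 55.
The remaining cell in row 5 is (5,2) = 220 − 170 = 50.
Column 2 needs 220; the known cells sum to 187, so (1,2) = 33.
Column 4: 41 + 49 + 45 + 53 + ? = 220, so (3,4) = 32.
The remaining cell in row 1 is (1,3) = 220 − 173 = 47.
Row 3: 40 + 54 + 43 + 32 + ? = 220, so (3,5) = 51.
Column 3: 47 + 35 + 43 + 39 + ? = 220, so (4,3) = 56.
The remaining cell in column 5 is (4,5) = 220 − 186 = 34.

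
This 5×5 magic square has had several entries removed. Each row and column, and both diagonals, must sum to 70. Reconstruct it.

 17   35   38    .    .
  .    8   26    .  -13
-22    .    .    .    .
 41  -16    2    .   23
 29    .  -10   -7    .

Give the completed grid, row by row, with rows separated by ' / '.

17 35 38 -19 -1 / 5 8 26 44 -13 / -22 -4 14 32 50 / 41 -16 2 20 23 / 29 47 -10 -7 11

Row 4 needs 70; the known cells sum to 50, so (4,4) = 20.
Using column 1: 17 + (-22) + 41 + 29 + ? → (2,1) = 70 − 65 = 5.
From column 3, 70 − (38 + 26 + 2 + (-10)) gives (3,3) = 14.
Main diagonal: 17 + 8 + 14 + 20 + ? = 70, so (5,5) = 11.
Row 2 needs 70; the known cells sum to 26, so (2,4) = 44.
Row 5 must total 70; the given cells sum to 23, so (5,2) = 47.
The remaining cell in column 2 is (3,2) = 70 − 74 = -4.
Anti-diagonal must total 70; the given cells sum to 71, so (1,5) = -1.
The remaining cell in row 1 is (1,4) = 70 − 89 = -19.
From column 4, 70 − (-19 + 44 + 20 + (-7)) gives (3,4) = 32.
The remaining cell in column 5 is (3,5) = 70 − 20 = 50.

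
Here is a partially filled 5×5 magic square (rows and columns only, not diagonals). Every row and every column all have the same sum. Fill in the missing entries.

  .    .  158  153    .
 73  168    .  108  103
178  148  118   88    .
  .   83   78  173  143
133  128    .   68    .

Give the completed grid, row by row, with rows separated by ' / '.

Column 4 is already complete: 153 + 108 + 88 + 173 + 68 = 590, so that is the magic constant.
The remaining cell in row 2 is (2,3) = 590 − 452 = 138.
The remaining cell in row 3 is (3,5) = 590 − 532 = 58.
Row 4 must total 590; the given cells sum to 477, so (4,1) = 113.
Using column 1: 73 + 178 + 113 + 133 + ? → (1,1) = 590 − 497 = 93.
From column 2, 590 − (168 + 148 + 83 + 128) gives (1,2) = 63.
Using column 3: 158 + 138 + 118 + 78 + ? → (5,3) = 590 − 492 = 98.
Row 1 must total 590; the given cells sum to 467, so (1,5) = 123.
Row 5 must total 590; the given cells sum to 427, so (5,5) = 163.

93 63 158 153 123 / 73 168 138 108 103 / 178 148 118 88 58 / 113 83 78 173 143 / 133 128 98 68 163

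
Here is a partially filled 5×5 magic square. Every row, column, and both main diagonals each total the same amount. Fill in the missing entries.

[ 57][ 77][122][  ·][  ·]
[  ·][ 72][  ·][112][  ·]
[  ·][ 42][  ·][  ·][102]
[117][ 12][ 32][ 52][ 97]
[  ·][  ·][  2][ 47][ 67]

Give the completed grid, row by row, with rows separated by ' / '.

Row 4 is already complete: 117 + 12 + 32 + 52 + 97 = 310, so that is the magic constant.
From column 2, 310 − (77 + 72 + 42 + 12) gives (5,2) = 107.
From main diagonal, 310 − (57 + 72 + 52 + 67) gives (3,3) = 62.
The remaining cell in row 5 is (5,1) = 310 − 223 = 87.
Column 3 must total 310; the given cells sum to 218, so (2,3) = 92.
Using anti-diagonal: 112 + 62 + 12 + 87 + ? → (1,5) = 310 − 273 = 37.
Row 1: 57 + 77 + 122 + 37 + ? = 310, so (1,4) = 17.
Column 4: 17 + 112 + 52 + 47 + ? = 310, so (3,4) = 82.
The remaining cell in column 5 is (2,5) = 310 − 303 = 7.
From row 2, 310 − (72 + 92 + 112 + 7) gives (2,1) = 27.
From row 3, 310 − (42 + 62 + 82 + 102) gives (3,1) = 22.

57 77 122 17 37 / 27 72 92 112 7 / 22 42 62 82 102 / 117 12 32 52 97 / 87 107 2 47 67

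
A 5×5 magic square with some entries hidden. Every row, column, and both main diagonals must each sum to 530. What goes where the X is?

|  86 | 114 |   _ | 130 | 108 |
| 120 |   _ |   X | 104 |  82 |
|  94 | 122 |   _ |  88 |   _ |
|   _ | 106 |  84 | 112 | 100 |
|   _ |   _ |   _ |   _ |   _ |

126

From row 1, 530 − (86 + 114 + 130 + 108) gives (1,3) = 92.
Row 4 needs 530; the known cells sum to 402, so (4,1) = 128.
Using column 1: 86 + 120 + 94 + 128 + ? → (5,1) = 530 − 428 = 102.
Column 4 needs 530; the known cells sum to 434, so (5,4) = 96.
The remaining cell in anti-diagonal is (3,3) = 530 − 420 = 110.
Using row 3: 94 + 122 + 110 + 88 + ? → (3,5) = 530 − 414 = 116.
From column 5, 530 − (108 + 82 + 116 + 100) gives (5,5) = 124.
The remaining cell in main diagonal is (2,2) = 530 − 432 = 98.
Using row 2: 120 + 98 + 104 + 82 + ? → (2,3) = 530 − 404 = 126.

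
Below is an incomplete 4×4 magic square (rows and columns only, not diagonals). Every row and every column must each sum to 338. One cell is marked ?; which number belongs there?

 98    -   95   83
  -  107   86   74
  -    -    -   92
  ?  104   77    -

68

Row 1 must total 338; the given cells sum to 276, so (1,2) = 62.
Row 2 needs 338; the known cells sum to 267, so (2,1) = 71.
Column 2 must total 338; the given cells sum to 273, so (3,2) = 65.
Using column 3: 95 + 86 + 77 + ? → (3,3) = 338 − 258 = 80.
Column 4: 83 + 74 + 92 + ? = 338, so (4,4) = 89.
Row 3 needs 338; the known cells sum to 237, so (3,1) = 101.
Row 4 must total 338; the given cells sum to 270, so (4,1) = 68.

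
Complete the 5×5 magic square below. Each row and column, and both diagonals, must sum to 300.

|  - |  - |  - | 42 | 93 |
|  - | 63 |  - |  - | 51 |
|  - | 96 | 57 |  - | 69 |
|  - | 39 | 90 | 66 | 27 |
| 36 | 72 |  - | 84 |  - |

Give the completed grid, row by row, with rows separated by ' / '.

Using row 4: 39 + 90 + 66 + 27 + ? → (4,1) = 300 − 222 = 78.
From column 2, 300 − (63 + 96 + 39 + 72) gives (1,2) = 30.
Using column 5: 93 + 51 + 69 + 27 + ? → (5,5) = 300 − 240 = 60.
The remaining cell in main diagonal is (1,1) = 300 − 246 = 54.
Anti-diagonal: 93 + 57 + 39 + 36 + ? = 300, so (2,4) = 75.
Using row 1: 54 + 30 + 42 + 93 + ? → (1,3) = 300 − 219 = 81.
The remaining cell in row 5 is (5,3) = 300 − 252 = 48.
The remaining cell in column 3 is (2,3) = 300 − 276 = 24.
The remaining cell in column 4 is (3,4) = 300 − 267 = 33.
Row 2: 63 + 24 + 75 + 51 + ? = 300, so (2,1) = 87.
The remaining cell in row 3 is (3,1) = 300 − 255 = 45.

54 30 81 42 93 / 87 63 24 75 51 / 45 96 57 33 69 / 78 39 90 66 27 / 36 72 48 84 60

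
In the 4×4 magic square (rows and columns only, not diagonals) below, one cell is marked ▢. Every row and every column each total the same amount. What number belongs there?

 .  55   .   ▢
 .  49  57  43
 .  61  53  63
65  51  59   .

69

Column 2 is complete and sums to 216; that is the magic constant.
Row 2: 49 + 57 + 43 + ? = 216, so (2,1) = 67.
From row 3, 216 − (61 + 53 + 63) gives (3,1) = 39.
Row 4 needs 216; the known cells sum to 175, so (4,4) = 41.
From column 1, 216 − (67 + 39 + 65) gives (1,1) = 45.
Using column 3: 57 + 53 + 59 + ? → (1,3) = 216 − 169 = 47.
Column 4: 43 + 63 + 41 + ? = 216, so (1,4) = 69.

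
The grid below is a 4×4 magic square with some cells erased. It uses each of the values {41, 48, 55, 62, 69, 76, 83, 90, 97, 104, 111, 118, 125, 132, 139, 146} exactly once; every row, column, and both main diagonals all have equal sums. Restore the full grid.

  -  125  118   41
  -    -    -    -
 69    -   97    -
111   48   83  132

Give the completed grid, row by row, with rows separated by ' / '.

90 125 118 41 / 104 55 76 139 / 69 146 97 62 / 111 48 83 132

The 16 entries sum to 1496, so each line sums to 1496/4 = 374.
Using row 1: 125 + 118 + 41 + ? → (1,1) = 374 − 284 = 90.
From column 1, 374 − (90 + 69 + 111) gives (2,1) = 104.
The remaining cell in column 3 is (2,3) = 374 − 298 = 76.
Main diagonal needs 374; the known cells sum to 319, so (2,2) = 55.
Anti-diagonal must total 374; the given cells sum to 228, so (3,2) = 146.
Row 2: 104 + 55 + 76 + ? = 374, so (2,4) = 139.
Row 3 needs 374; the known cells sum to 312, so (3,4) = 62.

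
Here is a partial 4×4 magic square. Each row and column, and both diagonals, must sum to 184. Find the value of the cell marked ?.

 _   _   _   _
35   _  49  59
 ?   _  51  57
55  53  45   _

Row 2: 35 + 49 + 59 + ? = 184, so (2,2) = 41.
From row 4, 184 − (55 + 53 + 45) gives (4,4) = 31.
Using column 3: 49 + 51 + 45 + ? → (1,3) = 184 − 145 = 39.
The remaining cell in column 4 is (1,4) = 184 − 147 = 37.
Main diagonal needs 184; the known cells sum to 123, so (1,1) = 61.
Anti-diagonal must total 184; the given cells sum to 141, so (3,2) = 43.
Row 1 needs 184; the known cells sum to 137, so (1,2) = 47.
Row 3 must total 184; the given cells sum to 151, so (3,1) = 33.

33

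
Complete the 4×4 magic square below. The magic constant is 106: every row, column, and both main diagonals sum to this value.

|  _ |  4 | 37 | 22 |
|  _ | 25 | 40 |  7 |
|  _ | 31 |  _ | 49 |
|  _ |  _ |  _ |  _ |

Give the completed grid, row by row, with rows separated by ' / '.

43 4 37 22 / 34 25 40 7 / 16 31 10 49 / 13 46 19 28

Row 1 needs 106; the known cells sum to 63, so (1,1) = 43.
Row 2 needs 106; the known cells sum to 72, so (2,1) = 34.
Column 2: 4 + 25 + 31 + ? = 106, so (4,2) = 46.
The remaining cell in column 4 is (4,4) = 106 − 78 = 28.
From main diagonal, 106 − (43 + 25 + 28) gives (3,3) = 10.
Anti-diagonal: 22 + 40 + 31 + ? = 106, so (4,1) = 13.
Row 3 needs 106; the known cells sum to 90, so (3,1) = 16.
The remaining cell in row 4 is (4,3) = 106 − 87 = 19.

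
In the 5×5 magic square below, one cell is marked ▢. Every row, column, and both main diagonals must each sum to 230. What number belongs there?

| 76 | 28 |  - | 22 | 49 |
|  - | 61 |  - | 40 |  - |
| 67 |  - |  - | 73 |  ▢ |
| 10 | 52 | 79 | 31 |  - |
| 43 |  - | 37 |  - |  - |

The remaining cell in row 1 is (1,3) = 230 − 175 = 55.
Row 4 must total 230; the given cells sum to 172, so (4,5) = 58.
Column 1 needs 230; the known cells sum to 196, so (2,1) = 34.
Column 4 must total 230; the given cells sum to 166, so (5,4) = 64.
Anti-diagonal: 49 + 40 + 52 + 43 + ? = 230, so (3,3) = 46.
Column 3 needs 230; the known cells sum to 217, so (2,3) = 13.
Main diagonal: 76 + 61 + 46 + 31 + ? = 230, so (5,5) = 16.
Using row 2: 34 + 61 + 13 + 40 + ? → (2,5) = 230 − 148 = 82.
From row 5, 230 − (43 + 37 + 64 + 16) gives (5,2) = 70.
From column 2, 230 − (28 + 61 + 52 + 70) gives (3,2) = 19.
Column 5 needs 230; the known cells sum to 205, so (3,5) = 25.

25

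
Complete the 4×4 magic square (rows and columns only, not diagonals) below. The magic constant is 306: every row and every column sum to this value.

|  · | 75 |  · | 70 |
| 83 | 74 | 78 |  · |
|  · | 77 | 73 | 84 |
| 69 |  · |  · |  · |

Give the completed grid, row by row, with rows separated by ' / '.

Row 2 needs 306; the known cells sum to 235, so (2,4) = 71.
Row 3 needs 306; the known cells sum to 234, so (3,1) = 72.
Column 1: 83 + 72 + 69 + ? = 306, so (1,1) = 82.
Using column 2: 75 + 74 + 77 + ? → (4,2) = 306 − 226 = 80.
Using column 4: 70 + 71 + 84 + ? → (4,4) = 306 − 225 = 81.
The remaining cell in row 1 is (1,3) = 306 − 227 = 79.
Using row 4: 69 + 80 + 81 + ? → (4,3) = 306 − 230 = 76.

82 75 79 70 / 83 74 78 71 / 72 77 73 84 / 69 80 76 81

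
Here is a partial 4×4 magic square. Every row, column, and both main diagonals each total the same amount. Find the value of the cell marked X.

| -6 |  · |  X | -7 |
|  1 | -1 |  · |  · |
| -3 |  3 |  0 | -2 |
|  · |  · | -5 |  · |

7

Row 3 is complete and sums to -2; that is the magic constant.
Using column 1: -6 + 1 + (-3) + ? → (4,1) = -2 − (-8) = 6.
Main diagonal needs -2; the known cells sum to -7, so (4,4) = 5.
Anti-diagonal needs -2; the known cells sum to 2, so (2,3) = -4.
Row 2 must total -2; the given cells sum to -4, so (2,4) = 2.
Using row 4: 6 + (-5) + 5 + ? → (4,2) = -2 − 6 = -8.
Using column 2: -1 + 3 + (-8) + ? → (1,2) = -2 − (-6) = 4.
Column 3: -4 + 0 + (-5) + ? = -2, so (1,3) = 7.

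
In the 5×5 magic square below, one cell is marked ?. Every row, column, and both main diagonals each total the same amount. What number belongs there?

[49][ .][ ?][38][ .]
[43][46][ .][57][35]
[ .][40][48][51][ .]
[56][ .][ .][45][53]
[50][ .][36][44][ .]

Column 4 is complete and sums to 235; that is the magic constant.
The remaining cell in row 2 is (2,3) = 235 − 181 = 54.
Using column 1: 49 + 43 + 56 + 50 + ? → (3,1) = 235 − 198 = 37.
Using main diagonal: 49 + 46 + 48 + 45 + ? → (5,5) = 235 − 188 = 47.
Row 3 must total 235; the given cells sum to 176, so (3,5) = 59.
Row 5 must total 235; the given cells sum to 177, so (5,2) = 58.
Using column 5: 35 + 59 + 53 + 47 + ? → (1,5) = 235 − 194 = 41.
Anti-diagonal needs 235; the known cells sum to 196, so (4,2) = 39.
Row 4: 56 + 39 + 45 + 53 + ? = 235, so (4,3) = 42.
Using column 2: 46 + 40 + 39 + 58 + ? → (1,2) = 235 − 183 = 52.
Column 3: 54 + 48 + 42 + 36 + ? = 235, so (1,3) = 55.

55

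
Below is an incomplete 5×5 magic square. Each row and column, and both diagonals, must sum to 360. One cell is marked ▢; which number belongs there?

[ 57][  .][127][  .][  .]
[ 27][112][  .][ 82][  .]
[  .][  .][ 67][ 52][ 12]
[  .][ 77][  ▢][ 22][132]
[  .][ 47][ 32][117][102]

From row 5, 360 − (47 + 32 + 117 + 102) gives (5,1) = 62.
The remaining cell in column 4 is (1,4) = 360 − 273 = 87.
From anti-diagonal, 360 − (82 + 67 + 77 + 62) gives (1,5) = 72.
Row 1 needs 360; the known cells sum to 343, so (1,2) = 17.
Using column 2: 17 + 112 + 77 + 47 + ? → (3,2) = 360 − 253 = 107.
Column 5: 72 + 12 + 132 + 102 + ? = 360, so (2,5) = 42.
Row 2 needs 360; the known cells sum to 263, so (2,3) = 97.
Row 3 needs 360; the known cells sum to 238, so (3,1) = 122.
The remaining cell in column 1 is (4,1) = 360 − 268 = 92.
From column 3, 360 − (127 + 97 + 67 + 32) gives (4,3) = 37.

37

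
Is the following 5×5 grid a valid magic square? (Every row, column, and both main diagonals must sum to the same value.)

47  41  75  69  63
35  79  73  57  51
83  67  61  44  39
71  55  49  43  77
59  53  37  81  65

Row 1: 47 + 41 + 75 + 69 + 63 = 295.
Row 2: 35 + 79 + 73 + 57 + 51 = 295.
Row 3: 83 + 67 + 61 + 44 + 39 = 294.
Row 4: 71 + 55 + 49 + 43 + 77 = 295.
Row 5: 59 + 53 + 37 + 81 + 65 = 295.
Column 1: 47 + 35 + 83 + 71 + 59 = 295.
Column 2: 41 + 79 + 67 + 55 + 53 = 295.
Column 3: 75 + 73 + 61 + 49 + 37 = 295.
Column 4: 69 + 57 + 44 + 43 + 81 = 294.
Column 5: 63 + 51 + 39 + 77 + 65 = 295.
Main diagonal: 47 + 79 + 61 + 43 + 65 = 295.
Anti-diagonal: 63 + 57 + 61 + 55 + 59 = 295.

No — row 3 sums to 294 but column 1 sums to 295.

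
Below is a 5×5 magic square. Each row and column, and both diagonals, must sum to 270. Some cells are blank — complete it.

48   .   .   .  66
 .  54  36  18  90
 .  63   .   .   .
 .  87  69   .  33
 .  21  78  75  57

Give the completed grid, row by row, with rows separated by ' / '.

48 45 27 84 66 / 72 54 36 18 90 / 81 63 60 42 24 / 30 87 69 51 33 / 39 21 78 75 57

Row 2 needs 270; the known cells sum to 198, so (2,1) = 72.
Row 5 needs 270; the known cells sum to 231, so (5,1) = 39.
Column 2 must total 270; the given cells sum to 225, so (1,2) = 45.
Column 5: 66 + 90 + 33 + 57 + ? = 270, so (3,5) = 24.
From anti-diagonal, 270 − (66 + 18 + 87 + 39) gives (3,3) = 60.
From column 3, 270 − (36 + 60 + 69 + 78) gives (1,3) = 27.
Main diagonal must total 270; the given cells sum to 219, so (4,4) = 51.
Using row 1: 48 + 45 + 27 + 66 + ? → (1,4) = 270 − 186 = 84.
The remaining cell in row 4 is (4,1) = 270 − 240 = 30.
Column 1 must total 270; the given cells sum to 189, so (3,1) = 81.
Column 4 needs 270; the known cells sum to 228, so (3,4) = 42.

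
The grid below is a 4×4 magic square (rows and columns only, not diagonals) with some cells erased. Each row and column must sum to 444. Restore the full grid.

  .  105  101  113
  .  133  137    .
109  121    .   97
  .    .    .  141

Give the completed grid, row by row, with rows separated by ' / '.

Using row 1: 105 + 101 + 113 + ? → (1,1) = 444 − 319 = 125.
From row 3, 444 − (109 + 121 + 97) gives (3,3) = 117.
The remaining cell in column 2 is (4,2) = 444 − 359 = 85.
The remaining cell in column 3 is (4,3) = 444 − 355 = 89.
Column 4 must total 444; the given cells sum to 351, so (2,4) = 93.
From row 2, 444 − (133 + 137 + 93) gives (2,1) = 81.
Using row 4: 85 + 89 + 141 + ? → (4,1) = 444 − 315 = 129.

125 105 101 113 / 81 133 137 93 / 109 121 117 97 / 129 85 89 141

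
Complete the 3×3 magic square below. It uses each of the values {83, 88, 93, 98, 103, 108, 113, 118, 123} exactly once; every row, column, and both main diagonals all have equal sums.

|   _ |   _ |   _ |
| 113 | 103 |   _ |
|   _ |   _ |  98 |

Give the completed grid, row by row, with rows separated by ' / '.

108 83 118 / 113 103 93 / 88 123 98

The 9 entries sum to 927, so each line sums to 927/3 = 309.
Row 2: 113 + 103 + ? = 309, so (2,3) = 93.
Using column 3: 93 + 98 + ? → (1,3) = 309 − 191 = 118.
Main diagonal must total 309; the given cells sum to 201, so (1,1) = 108.
Anti-diagonal: 118 + 103 + ? = 309, so (3,1) = 88.
Row 1 must total 309; the given cells sum to 226, so (1,2) = 83.
Row 3: 88 + 98 + ? = 309, so (3,2) = 123.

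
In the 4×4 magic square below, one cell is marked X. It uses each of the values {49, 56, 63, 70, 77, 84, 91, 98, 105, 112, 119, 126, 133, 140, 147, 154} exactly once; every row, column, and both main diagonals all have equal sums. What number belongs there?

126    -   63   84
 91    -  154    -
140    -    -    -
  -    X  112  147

98

The 16 entries sum to 1624, so each line sums to 1624/4 = 406.
Row 1: 126 + 63 + 84 + ? = 406, so (1,2) = 133.
Using column 1: 126 + 91 + 140 + ? → (4,1) = 406 − 357 = 49.
The remaining cell in column 3 is (3,3) = 406 − 329 = 77.
From main diagonal, 406 − (126 + 77 + 147) gives (2,2) = 56.
Using anti-diagonal: 84 + 154 + 49 + ? → (3,2) = 406 − 287 = 119.
From row 2, 406 − (91 + 56 + 154) gives (2,4) = 105.
Row 3: 140 + 119 + 77 + ? = 406, so (3,4) = 70.
Row 4 needs 406; the known cells sum to 308, so (4,2) = 98.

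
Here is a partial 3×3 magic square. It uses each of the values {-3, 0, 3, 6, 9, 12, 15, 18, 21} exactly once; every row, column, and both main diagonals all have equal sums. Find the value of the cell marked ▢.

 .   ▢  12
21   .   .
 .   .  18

The 9 entries sum to 81, so each line sums to 81/3 = 27.
Using column 3: 12 + 18 + ? → (2,3) = 27 − 30 = -3.
Row 2: 21 + (-3) + ? = 27, so (2,2) = 9.
The remaining cell in main diagonal is (1,1) = 27 − 27 = 0.
Anti-diagonal must total 27; the given cells sum to 21, so (3,1) = 6.
Row 1: 0 + 12 + ? = 27, so (1,2) = 15.

15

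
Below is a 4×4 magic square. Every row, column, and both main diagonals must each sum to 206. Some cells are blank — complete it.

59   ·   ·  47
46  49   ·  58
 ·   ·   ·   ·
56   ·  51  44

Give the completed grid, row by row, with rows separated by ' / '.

Row 2 needs 206; the known cells sum to 153, so (2,3) = 53.
Row 4 needs 206; the known cells sum to 151, so (4,2) = 55.
Using column 1: 59 + 46 + 56 + ? → (3,1) = 206 − 161 = 45.
From column 4, 206 − (47 + 58 + 44) gives (3,4) = 57.
Main diagonal needs 206; the known cells sum to 152, so (3,3) = 54.
Anti-diagonal must total 206; the given cells sum to 156, so (3,2) = 50.
The remaining cell in column 2 is (1,2) = 206 − 154 = 52.
Column 3 must total 206; the given cells sum to 158, so (1,3) = 48.

59 52 48 47 / 46 49 53 58 / 45 50 54 57 / 56 55 51 44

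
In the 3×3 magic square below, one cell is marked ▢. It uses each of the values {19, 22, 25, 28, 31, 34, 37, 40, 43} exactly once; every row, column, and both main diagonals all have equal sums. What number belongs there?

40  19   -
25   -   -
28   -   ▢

The 9 entries sum to 279, so each line sums to 279/3 = 93.
From row 1, 93 − (40 + 19) gives (1,3) = 34.
Anti-diagonal must total 93; the given cells sum to 62, so (2,2) = 31.
Row 2: 25 + 31 + ? = 93, so (2,3) = 37.
Column 2: 19 + 31 + ? = 93, so (3,2) = 43.
Column 3 needs 93; the known cells sum to 71, so (3,3) = 22.

22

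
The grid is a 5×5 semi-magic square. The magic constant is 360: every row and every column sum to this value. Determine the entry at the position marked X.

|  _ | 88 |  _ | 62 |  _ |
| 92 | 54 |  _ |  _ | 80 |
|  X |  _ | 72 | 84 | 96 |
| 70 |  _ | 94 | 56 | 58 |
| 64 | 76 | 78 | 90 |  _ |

48

Using row 4: 70 + 94 + 56 + 58 + ? → (4,2) = 360 − 278 = 82.
Row 5 needs 360; the known cells sum to 308, so (5,5) = 52.
From column 2, 360 − (88 + 54 + 82 + 76) gives (3,2) = 60.
Using column 4: 62 + 84 + 56 + 90 + ? → (2,4) = 360 − 292 = 68.
From column 5, 360 − (80 + 96 + 58 + 52) gives (1,5) = 74.
The remaining cell in row 2 is (2,3) = 360 − 294 = 66.
The remaining cell in row 3 is (3,1) = 360 − 312 = 48.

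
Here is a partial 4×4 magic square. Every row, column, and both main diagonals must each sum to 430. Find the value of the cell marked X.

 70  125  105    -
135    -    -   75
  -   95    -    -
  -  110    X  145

From row 1, 430 − (70 + 125 + 105) gives (1,4) = 130.
The remaining cell in column 2 is (2,2) = 430 − 330 = 100.
Column 4: 130 + 75 + 145 + ? = 430, so (3,4) = 80.
Using main diagonal: 70 + 100 + 145 + ? → (3,3) = 430 − 315 = 115.
Row 2: 135 + 100 + 75 + ? = 430, so (2,3) = 120.
Row 3 needs 430; the known cells sum to 290, so (3,1) = 140.
Column 1: 70 + 135 + 140 + ? = 430, so (4,1) = 85.
The remaining cell in column 3 is (4,3) = 430 − 340 = 90.

90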